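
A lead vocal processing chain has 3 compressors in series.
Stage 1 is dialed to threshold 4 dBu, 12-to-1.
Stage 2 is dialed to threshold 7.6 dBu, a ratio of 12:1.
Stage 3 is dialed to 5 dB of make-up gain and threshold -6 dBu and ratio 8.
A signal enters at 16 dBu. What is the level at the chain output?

Stage 1: overshoot 12 dB → 12/12 = 1 dB → 5 dBu.
Stage 2: 5 dBu is at or below the 7.6 dBu threshold — no compression; output 5 dBu.
Stage 3: 11 dB above -6 dBu, reduced 8:1 to 1.375 dB above → -4.625 dBu; +5 dB make-up → 0.375 dBu.

0.375 dBu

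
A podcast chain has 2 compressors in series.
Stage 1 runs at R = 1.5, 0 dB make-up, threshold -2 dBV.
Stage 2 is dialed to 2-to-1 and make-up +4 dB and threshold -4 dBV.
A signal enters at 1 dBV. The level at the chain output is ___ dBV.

Stage 1: 3 dB above -2 dBV, reduced 1.5:1 to 2 dB above → 0 dBV.
Stage 2: 4 dB above -4 dBV, reduced 2:1 to 2 dB above → -2 dBV; +4 dB make-up → 2 dBV.

2 dBV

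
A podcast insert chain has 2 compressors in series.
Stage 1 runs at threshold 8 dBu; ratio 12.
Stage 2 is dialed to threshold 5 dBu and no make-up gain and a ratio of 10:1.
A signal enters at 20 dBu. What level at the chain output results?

5.4 dBu

Stage 1: 12 dB above 8 dBu, reduced 12:1 to 1 dB above → 9 dBu.
Stage 2: 4 dB above 5 dBu, reduced 10:1 to 0.4 dB above → 5.4 dBu.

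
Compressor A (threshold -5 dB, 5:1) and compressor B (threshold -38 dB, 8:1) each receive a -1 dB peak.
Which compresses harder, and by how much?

B, by 29.175 dB

A: overshoot 4 dB → output overshoot 0.8 dB → GR 3.2 dB.
B: overshoot 37 dB → output overshoot 4.625 dB → GR 32.375 dB.
B reduces 29.175 dB more.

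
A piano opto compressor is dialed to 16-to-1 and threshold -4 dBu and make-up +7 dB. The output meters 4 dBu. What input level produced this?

Before make-up, the level was 4 − 7 = -3 dBu.
The compressed level sits -3 − (-4) = 1 dB over threshold.
Input overshoot = R × output overshoot = 16 dB → input = -4 + 16 = 12 dBu.

12 dBu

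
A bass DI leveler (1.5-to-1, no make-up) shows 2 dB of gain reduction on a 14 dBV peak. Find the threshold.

Let T be the threshold. Output overshoot = (input overshoot)/R, so 12 − T = (14 − T)/1.5.
1.5·(12 − T) = 14 − T → 0.5·T = 18 − 14 = 4.
T = 4/0.5 = 8 dBV.

8 dBV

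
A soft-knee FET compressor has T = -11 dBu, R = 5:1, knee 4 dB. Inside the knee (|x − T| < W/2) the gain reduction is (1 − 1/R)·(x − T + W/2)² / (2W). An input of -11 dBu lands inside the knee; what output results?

-11.4 dBu

x − T + W/2 = -11 − (-11) + 2 = 2.
GR = (1 − 1/5) × 2² / 8 = 0.8 × 4 / 8 = 0.4 dB.
Output = -11 − 0.4 = -11.4 dBu.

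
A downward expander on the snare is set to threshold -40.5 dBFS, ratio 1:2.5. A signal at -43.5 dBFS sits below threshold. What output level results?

-48 dBFS

Below threshold, a 1:2.5 expander applies gain = (2.5−1)×(T − x) of attenuation.
(2.5−1) × 3 = 4.5 dB, so output = -43.5 − 4.5 = -48 dBFS.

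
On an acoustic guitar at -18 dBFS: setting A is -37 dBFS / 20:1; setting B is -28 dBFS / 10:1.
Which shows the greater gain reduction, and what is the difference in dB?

A, by 9.05 dB

A: 19 dB over, compressed to 0.95 dB over, so 18.05 dB of GR.
B: 10 dB over, compressed to 1 dB over, so 9 dB of GR.
A applies 9.05 dB more gain reduction.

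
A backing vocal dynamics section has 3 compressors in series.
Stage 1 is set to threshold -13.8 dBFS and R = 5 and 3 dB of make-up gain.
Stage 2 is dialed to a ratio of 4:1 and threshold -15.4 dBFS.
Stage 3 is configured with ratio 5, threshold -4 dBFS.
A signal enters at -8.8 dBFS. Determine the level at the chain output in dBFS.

Stage 1: -8.8 dBFS is 5 dB over -13.8 dBFS; at 5:1 that becomes 1 dB over, giving -12.8 dBFS; +3 dB make-up → -9.8 dBFS.
Stage 2: 5.6 dB above -15.4 dBFS, reduced 4:1 to 1.4 dB above → -14 dBFS.
Stage 3: below threshold (-14 ≤ -4); passes unchanged; output -14 dBFS.

-14 dBFS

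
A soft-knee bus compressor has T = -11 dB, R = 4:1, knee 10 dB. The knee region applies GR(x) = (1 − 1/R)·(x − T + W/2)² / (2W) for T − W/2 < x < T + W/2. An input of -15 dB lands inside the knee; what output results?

-15.0375 dB

x − T + W/2 = -15 − (-11) + 5 = 1.
GR = (1 − 1/4) × 1² / 20 = 0.75 × 1 / 20 = 0.0375 dB.
Output = -15 − 0.0375 = -15.0375 dB.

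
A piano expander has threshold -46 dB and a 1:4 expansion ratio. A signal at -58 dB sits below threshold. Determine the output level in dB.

Below threshold, a 1:4 expander applies gain = (4−1)×(T − x) of attenuation.
(4−1) × 12 = 36 dB, so output = -58 − 36 = -94 dB.

-94 dB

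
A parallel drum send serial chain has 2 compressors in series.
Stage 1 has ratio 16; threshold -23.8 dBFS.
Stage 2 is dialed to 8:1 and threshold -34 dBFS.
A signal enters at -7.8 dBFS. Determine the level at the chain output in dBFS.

-32.6 dBFS

Stage 1: 16 dB above -23.8 dBFS, reduced 16:1 to 1 dB above → -22.8 dBFS.
Stage 2: -22.8 dBFS is 11.2 dB over -34 dBFS; at 8:1 that becomes 1.4 dB over, giving -32.6 dBFS.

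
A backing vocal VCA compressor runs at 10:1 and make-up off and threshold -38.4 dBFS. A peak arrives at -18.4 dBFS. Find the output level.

Overshoot: -18.4 − (-38.4) = 20 dB.
The 20 dB excess becomes 2 dB after 10:1 reduction.
That puts the output at -36.4 dBFS.

-36.4 dBFS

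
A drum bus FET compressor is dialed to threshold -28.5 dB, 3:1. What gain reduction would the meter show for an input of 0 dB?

The signal is 28.5 dB above threshold.
A 3:1 ratio leaves 9.5 dB of that excess.
Gain reduction = 28.5 − 9.5 = 19 dB.

19 dB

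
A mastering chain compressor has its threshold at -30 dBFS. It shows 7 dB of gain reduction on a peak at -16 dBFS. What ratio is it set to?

Input overshoot = -16 − (-30) = 14 dB.
Output overshoot = 14 − 7 = 7 dB.
Ratio = input overshoot / output overshoot = 14 / 7 = 2.

2:1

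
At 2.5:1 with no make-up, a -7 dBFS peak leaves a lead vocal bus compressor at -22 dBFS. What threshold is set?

-32 dBFS

Input is 25 dB above T (since output overshoot × R = input overshoot: (-22 − T)·2.5 = -7 − T gives T = -32 dBFS).
Check: -32 + (-7 − (-32))/2.5 = -32 + 10 = -22 dBFS. ✓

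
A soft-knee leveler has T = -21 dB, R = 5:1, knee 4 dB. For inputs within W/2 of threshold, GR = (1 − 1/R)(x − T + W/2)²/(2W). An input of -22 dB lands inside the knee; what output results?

-22.1 dB

x − T + W/2 = -22 − (-21) + 2 = 1.
GR = (1 − 1/5) × 1² / 8 = 0.8 × 1 / 8 = 0.1 dB.
Output = -22 − 0.1 = -22.1 dB.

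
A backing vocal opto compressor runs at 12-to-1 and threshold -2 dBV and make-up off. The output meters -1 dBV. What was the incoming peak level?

The compressed level sits -1 − (-2) = 1 dB over threshold.
Input overshoot = R × output overshoot = 12 dB → input = -2 + 12 = 10 dBV.

10 dBV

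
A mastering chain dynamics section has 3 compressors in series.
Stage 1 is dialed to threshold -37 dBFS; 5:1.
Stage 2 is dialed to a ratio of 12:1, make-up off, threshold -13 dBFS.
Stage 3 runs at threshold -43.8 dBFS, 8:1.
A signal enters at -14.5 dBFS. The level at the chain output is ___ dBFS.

Stage 1: overshoot 22.5 dB → 22.5/5 = 4.5 dB → -32.5 dBFS.
Stage 2: below threshold (-32.5 ≤ -13); passes unchanged; output -32.5 dBFS.
Stage 3: 11.3 dB above -43.8 dBFS, reduced 8:1 to 1.4125 dB above → -42.3875 dBFS.

-42.3875 dBFS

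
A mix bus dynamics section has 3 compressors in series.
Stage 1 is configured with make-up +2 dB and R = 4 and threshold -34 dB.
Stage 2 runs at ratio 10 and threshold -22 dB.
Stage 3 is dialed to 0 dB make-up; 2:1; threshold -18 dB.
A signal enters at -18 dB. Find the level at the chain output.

-28 dB

Stage 1: -18 dB is 16 dB over -34 dB; at 4:1 that becomes 4 dB over, giving -30 dB; +2 dB make-up → -28 dB.
Stage 2: below threshold (-28 ≤ -22); passes unchanged; output -28 dB.
Stage 3: below threshold (-28 ≤ -18); passes unchanged; output -28 dB.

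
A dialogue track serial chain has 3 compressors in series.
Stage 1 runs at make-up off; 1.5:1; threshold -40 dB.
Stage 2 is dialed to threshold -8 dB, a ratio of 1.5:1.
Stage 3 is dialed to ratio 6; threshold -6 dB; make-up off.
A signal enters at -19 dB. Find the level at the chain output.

-26 dB

Stage 1: -19 dB is 21 dB over -40 dB; at 1.5:1 that becomes 14 dB over, giving -26 dB.
Stage 2: -26 dB ≤ -8 dB, so stage 2 doesn't engage; output -26 dB.
Stage 3: below threshold (-26 ≤ -6); passes unchanged; output -26 dB.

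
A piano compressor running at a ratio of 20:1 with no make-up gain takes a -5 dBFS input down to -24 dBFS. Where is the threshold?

-25 dBFS

Let T be the threshold. Output overshoot = (input overshoot)/R, so -24 − T = (-5 − T)/20.
20·(-24 − T) = -5 − T → 19·T = -480 − (-5) = -475.
T = -475/19 = -25 dBFS.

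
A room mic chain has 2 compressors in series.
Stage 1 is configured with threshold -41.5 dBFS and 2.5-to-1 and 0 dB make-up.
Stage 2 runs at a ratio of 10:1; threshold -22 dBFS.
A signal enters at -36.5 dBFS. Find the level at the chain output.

-39.5 dBFS

Stage 1: overshoot 5 dB → 5/2.5 = 2 dB → -39.5 dBFS.
Stage 2: -39.5 dBFS is at or below the -22 dBFS threshold — no compression; output -39.5 dBFS.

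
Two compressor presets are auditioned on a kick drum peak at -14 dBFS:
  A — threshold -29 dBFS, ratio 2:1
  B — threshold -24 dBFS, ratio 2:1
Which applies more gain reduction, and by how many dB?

A, by 2.5 dB

A: GR = 15 − 15/2 = 7.5 dB.
B: GR = 10 − 10/2 = 5 dB.
A applies 2.5 dB more gain reduction.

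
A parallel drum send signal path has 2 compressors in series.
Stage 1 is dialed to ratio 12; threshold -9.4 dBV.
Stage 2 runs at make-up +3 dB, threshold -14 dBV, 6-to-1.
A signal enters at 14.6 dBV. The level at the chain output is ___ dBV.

Stage 1: overshoot 24 dB → 24/12 = 2 dB → -7.4 dBV.
Stage 2: -7.4 dBV is 6.6 dB over -14 dBV; at 6:1 that becomes 1.1 dB over, giving -12.9 dBV; +3 dB make-up → -9.9 dBV.

-9.9 dBV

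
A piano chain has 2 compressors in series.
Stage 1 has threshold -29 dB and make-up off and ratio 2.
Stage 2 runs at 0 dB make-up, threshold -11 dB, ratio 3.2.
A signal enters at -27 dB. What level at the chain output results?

-28 dB

Stage 1: overshoot 2 dB → 2/2 = 1 dB → -28 dB.
Stage 2: below threshold (-28 ≤ -11); passes unchanged; output -28 dB.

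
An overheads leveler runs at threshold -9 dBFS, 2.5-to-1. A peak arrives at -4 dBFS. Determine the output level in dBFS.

-7 dBFS

-4 dBFS sits 5 dB over threshold.
The 5 dB excess becomes 2 dB after 2.5:1 reduction.
So the level is -9 + 2 = -7 dBFS.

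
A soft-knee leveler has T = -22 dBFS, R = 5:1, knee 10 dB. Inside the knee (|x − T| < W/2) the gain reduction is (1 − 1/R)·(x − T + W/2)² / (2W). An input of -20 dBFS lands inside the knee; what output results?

-21.96 dBFS

x − T + W/2 = -20 − (-22) + 5 = 7.
GR = (1 − 1/5) × 7² / 20 = 0.8 × 49 / 20 = 1.96 dB.
Output = -20 − 1.96 = -21.96 dBFS.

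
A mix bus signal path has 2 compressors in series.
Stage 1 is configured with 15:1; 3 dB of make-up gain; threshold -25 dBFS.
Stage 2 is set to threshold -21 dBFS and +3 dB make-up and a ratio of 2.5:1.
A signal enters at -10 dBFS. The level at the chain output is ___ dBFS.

Stage 1: -10 dBFS is 15 dB over -25 dBFS; at 15:1 that becomes 1 dB over, giving -24 dBFS; +3 dB make-up → -21 dBFS.
Stage 2: -21 dBFS is at or below the -21 dBFS threshold — no compression; make-up brings it to -18 dBFS.

-18 dBFS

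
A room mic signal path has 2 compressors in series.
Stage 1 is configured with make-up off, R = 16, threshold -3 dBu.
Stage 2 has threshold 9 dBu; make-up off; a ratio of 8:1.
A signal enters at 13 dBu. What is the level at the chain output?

Stage 1: overshoot 16 dB → 16/16 = 1 dB → -2 dBu.
Stage 2: -2 dBu ≤ 9 dBu, so stage 2 doesn't engage; output -2 dBu.

-2 dBu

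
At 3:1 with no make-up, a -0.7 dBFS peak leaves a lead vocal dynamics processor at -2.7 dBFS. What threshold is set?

Gain reduction = -0.7 − (-2.7) = 2 dB; output overshoot = GR / (R − 1) = 2 / 2 = 1 dB.
Threshold = output − output overshoot = -2.7 − 1 = -3.7 dBFS.

-3.7 dBFS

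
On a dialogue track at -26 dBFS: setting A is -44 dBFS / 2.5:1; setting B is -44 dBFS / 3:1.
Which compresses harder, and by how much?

B, by 1.2 dB

A: GR = 18 − 18/2.5 = 10.8 dB.
B: GR = 18 − 18/3 = 12 dB.
B reduces 1.2 dB more.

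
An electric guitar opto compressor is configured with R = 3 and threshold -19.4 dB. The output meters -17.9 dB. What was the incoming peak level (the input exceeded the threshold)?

The compressed level sits -17.9 − (-19.4) = 1.5 dB over threshold.
Input overshoot = R × output overshoot = 4.5 dB → input = -19.4 + 4.5 = -14.9 dB.

-14.9 dB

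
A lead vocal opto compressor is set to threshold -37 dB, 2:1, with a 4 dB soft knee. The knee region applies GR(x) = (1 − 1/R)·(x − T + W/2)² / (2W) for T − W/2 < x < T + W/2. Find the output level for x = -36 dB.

-36.5625 dB

x − T + W/2 = -36 − (-37) + 2 = 3.
GR = (1 − 1/2) × 3² / 8 = 0.5 × 9 / 8 = 0.5625 dB.
Output = -36 − 0.5625 = -36.5625 dB.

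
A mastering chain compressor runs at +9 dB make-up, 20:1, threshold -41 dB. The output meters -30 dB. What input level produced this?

-1 dB

Before make-up, the level was -30 − 9 = -39 dB.
That's 2 dB above the -41 dB threshold.
Input overshoot = R × output overshoot = 40 dB → input = -41 + 40 = -1 dB.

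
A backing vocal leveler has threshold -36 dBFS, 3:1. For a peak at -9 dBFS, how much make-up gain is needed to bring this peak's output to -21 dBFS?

6 dB

Without make-up, output = threshold + overshoot/3 = -36 + 9 = -27 dBFS.
Gap to target: 6 dB.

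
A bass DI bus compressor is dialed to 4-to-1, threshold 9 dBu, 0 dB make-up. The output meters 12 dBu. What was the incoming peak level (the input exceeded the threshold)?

That's 3 dB above the 9 dBu threshold.
Input overshoot = R × output overshoot = 12 dB → input = 9 + 12 = 21 dBu.

21 dBu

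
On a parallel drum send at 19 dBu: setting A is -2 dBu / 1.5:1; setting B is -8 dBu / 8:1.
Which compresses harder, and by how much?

B, by 16.625 dB

A: 21 dB over, compressed to 14 dB over, so 7 dB of GR.
B: 27 dB over, compressed to 3.375 dB over, so 23.625 dB of GR.
B applies 16.625 dB more gain reduction.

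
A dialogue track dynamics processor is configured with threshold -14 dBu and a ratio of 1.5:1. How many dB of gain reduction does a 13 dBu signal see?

13 dBu exceeds the threshold by 27 dB.
At 1.5:1, output sits 27/1.5 = 18 dB above threshold.
So the signal is attenuated by 27 − 18 = 9 dB.

9 dB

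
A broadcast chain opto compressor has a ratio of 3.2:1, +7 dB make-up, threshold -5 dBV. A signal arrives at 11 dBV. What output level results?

Overshoot: 11 − (-5) = 16 dB.
At 3.2:1 the overshoot is divided by 3.2, leaving 5 dB above threshold.
That puts the output at 0 dBV; make-up adds 7 dB, giving 7 dBV.

7 dBV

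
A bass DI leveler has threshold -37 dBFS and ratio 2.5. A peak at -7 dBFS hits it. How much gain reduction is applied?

18 dB

The signal is 30 dB above threshold.
A 2.5:1 ratio leaves 12 dB of that excess.
Gain reduction = 30 − 12 = 18 dB.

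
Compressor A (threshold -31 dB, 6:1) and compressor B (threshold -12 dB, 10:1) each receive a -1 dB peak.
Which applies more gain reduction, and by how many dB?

A: 30 dB over, compressed to 5 dB over, so 25 dB of GR.
B: 11 dB over, compressed to 1.1 dB over, so 9.9 dB of GR.
A reduces 15.1 dB more.

A, by 15.1 dB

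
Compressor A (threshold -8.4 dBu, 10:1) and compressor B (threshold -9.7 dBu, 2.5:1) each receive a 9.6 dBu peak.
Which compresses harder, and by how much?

A, by 4.62 dB

A: GR = 18 − 18/10 = 16.2 dB.
B: GR = 19.3 − 19.3/2.5 = 11.58 dB.
A applies 4.62 dB more gain reduction.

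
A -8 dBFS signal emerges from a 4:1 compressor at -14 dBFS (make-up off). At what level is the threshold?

-16 dBFS

Let T be the threshold. Output overshoot = (input overshoot)/R, so -14 − T = (-8 − T)/4.
4·(-14 − T) = -8 − T → 3·T = -56 − (-8) = -48.
T = -48/3 = -16 dBFS.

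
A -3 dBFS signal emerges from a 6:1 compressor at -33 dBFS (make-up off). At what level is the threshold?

Let T be the threshold. Output overshoot = (input overshoot)/R, so -33 − T = (-3 − T)/6.
6·(-33 − T) = -3 − T → 5·T = -198 − (-3) = -195.
T = -195/5 = -39 dBFS.

-39 dBFS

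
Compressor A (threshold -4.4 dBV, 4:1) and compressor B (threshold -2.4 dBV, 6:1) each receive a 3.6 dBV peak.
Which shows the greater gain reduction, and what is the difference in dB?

A, by 1 dB

A: overshoot 8 dB → output overshoot 2 dB → GR 6 dB.
B: overshoot 6 dB → output overshoot 1 dB → GR 5 dB.
A applies 1 dB more gain reduction.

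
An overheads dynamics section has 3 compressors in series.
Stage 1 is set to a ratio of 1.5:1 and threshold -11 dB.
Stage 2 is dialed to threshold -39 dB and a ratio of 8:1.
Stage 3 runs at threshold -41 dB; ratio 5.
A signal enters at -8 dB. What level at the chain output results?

-39.85 dB

Stage 1: -8 dB is 3 dB over -11 dB; at 1.5:1 that becomes 2 dB over, giving -9 dB.
Stage 2: 30 dB above -39 dB, reduced 8:1 to 3.75 dB above → -35.25 dB.
Stage 3: overshoot 5.75 dB → 5.75/5 = 1.15 dB → -39.85 dB.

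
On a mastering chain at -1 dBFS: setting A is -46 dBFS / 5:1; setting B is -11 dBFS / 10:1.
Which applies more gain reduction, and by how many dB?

A: 45 dB over, compressed to 9 dB over, so 36 dB of GR.
B: 10 dB over, compressed to 1 dB over, so 9 dB of GR.
A reduces 27 dB more.

A, by 27 dB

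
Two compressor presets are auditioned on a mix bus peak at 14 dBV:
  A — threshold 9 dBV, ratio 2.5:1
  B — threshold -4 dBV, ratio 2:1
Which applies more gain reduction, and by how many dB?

B, by 6 dB

A: 5 dB over, compressed to 2 dB over, so 3 dB of GR.
B: 18 dB over, compressed to 9 dB over, so 9 dB of GR.
B reduces 6 dB more.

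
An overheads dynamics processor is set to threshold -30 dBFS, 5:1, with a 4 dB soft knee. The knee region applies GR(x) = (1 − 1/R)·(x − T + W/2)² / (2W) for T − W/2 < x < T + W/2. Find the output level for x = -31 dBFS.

-31.1 dBFS

x − T + W/2 = -31 − (-30) + 2 = 1.
GR = (1 − 1/5) × 1² / 8 = 0.8 × 1 / 8 = 0.1 dB.
Output = -31 − 0.1 = -31.1 dBFS.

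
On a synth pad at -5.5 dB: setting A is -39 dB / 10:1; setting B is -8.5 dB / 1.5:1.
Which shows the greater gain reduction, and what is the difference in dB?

A, by 29.15 dB

A: 33.5 dB over, compressed to 3.35 dB over, so 30.15 dB of GR.
B: 3 dB over, compressed to 2 dB over, so 1 dB of GR.
A reduces 29.15 dB more.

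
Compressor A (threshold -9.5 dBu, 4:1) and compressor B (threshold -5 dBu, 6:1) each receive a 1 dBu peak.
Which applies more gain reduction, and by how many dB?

A, by 2.875 dB

A: 10.5 dB over, compressed to 2.625 dB over, so 7.875 dB of GR.
B: 6 dB over, compressed to 1 dB over, so 5 dB of GR.
Difference: 2.875 dB in favour of A.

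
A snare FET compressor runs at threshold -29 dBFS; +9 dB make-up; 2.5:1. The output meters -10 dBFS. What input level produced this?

-4 dBFS

Stripping the +9 dB make-up gives -19 dBFS at the gain stage.
That's 10 dB above the -29 dBFS threshold.
Before 2.5:1 compression the overshoot was 10 × 2.5 = 25 dB, so input = -29 + 25 = -4 dBFS.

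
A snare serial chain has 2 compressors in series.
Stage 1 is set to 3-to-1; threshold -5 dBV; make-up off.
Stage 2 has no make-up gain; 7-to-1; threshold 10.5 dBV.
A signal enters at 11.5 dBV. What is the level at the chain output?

0.5 dBV

Stage 1: 16.5 dB above -5 dBV, reduced 3:1 to 5.5 dB above → 0.5 dBV.
Stage 2: 0.5 dBV ≤ 10.5 dBV, so stage 2 doesn't engage; output 0.5 dBV.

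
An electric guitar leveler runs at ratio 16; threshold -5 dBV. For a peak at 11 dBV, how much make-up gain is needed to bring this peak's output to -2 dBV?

2 dB

The peak compresses to -5 + 16/16 = -4 dBV.
To reach -2 dBV requires -2 − (-4) = 2 dB of make-up.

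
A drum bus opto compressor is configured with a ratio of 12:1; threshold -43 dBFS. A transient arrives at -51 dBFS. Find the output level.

-51 dBFS is 8 dB below the -43 dBFS threshold, so no gain reduction is applied.
Output = input = -51 dBFS.

-51 dBFS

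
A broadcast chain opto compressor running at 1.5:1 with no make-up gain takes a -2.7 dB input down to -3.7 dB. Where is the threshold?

-5.7 dB

Let T be the threshold. Output overshoot = (input overshoot)/R, so -3.7 − T = (-2.7 − T)/1.5.
1.5·(-3.7 − T) = -2.7 − T → 0.5·T = -5.55 − (-2.7) = -2.85.
T = -2.85/0.5 = -5.7 dB.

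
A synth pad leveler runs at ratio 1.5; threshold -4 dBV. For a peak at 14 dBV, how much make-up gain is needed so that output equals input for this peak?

The peak compresses to -4 + 18/1.5 = 8 dBV.
To reach 14 dBV requires 14 − 8 = 6 dB of make-up.

6 dB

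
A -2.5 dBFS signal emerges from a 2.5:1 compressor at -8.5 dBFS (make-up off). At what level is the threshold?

Gain reduction = -2.5 − (-8.5) = 6 dB; output overshoot = GR / (R − 1) = 6 / 1.5 = 4 dB.
Threshold = output − output overshoot = -8.5 − 4 = -12.5 dBFS.

-12.5 dBFS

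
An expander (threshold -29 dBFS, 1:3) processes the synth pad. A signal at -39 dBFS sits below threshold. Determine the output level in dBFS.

Undershoot = (-29) − (-39) = 10 dB.
At 1:3, that expands to 30 dB under threshold.
Output = -29 − 30 = -59 dBFS.

-59 dBFS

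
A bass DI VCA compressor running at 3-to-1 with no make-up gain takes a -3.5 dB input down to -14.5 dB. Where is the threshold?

Gain reduction = -3.5 − (-14.5) = 11 dB; output overshoot = GR / (R − 1) = 11 / 2 = 5.5 dB.
Threshold = output − output overshoot = -14.5 − 5.5 = -20 dB.

-20 dB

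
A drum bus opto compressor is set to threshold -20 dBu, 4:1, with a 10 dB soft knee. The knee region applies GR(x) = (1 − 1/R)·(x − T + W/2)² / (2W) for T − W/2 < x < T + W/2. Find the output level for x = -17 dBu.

x − T + W/2 = -17 − (-20) + 5 = 8.
GR = (1 − 1/4) × 8² / 20 = 0.75 × 64 / 20 = 2.4 dB.
Output = -17 − 2.4 = -19.4 dBu.

-19.4 dBu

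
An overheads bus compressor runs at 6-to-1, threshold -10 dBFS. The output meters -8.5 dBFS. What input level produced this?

-1 dBFS

That's 1.5 dB above the -10 dBFS threshold.
Undo the ratio: input overshoot = 1.5 × 6 = 9 dB, giving input = -1 dBFS.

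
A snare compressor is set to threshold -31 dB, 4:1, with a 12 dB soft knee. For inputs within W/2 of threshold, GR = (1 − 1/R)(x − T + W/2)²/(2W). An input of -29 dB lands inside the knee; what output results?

x − T + W/2 = -29 − (-31) + 6 = 8.
GR = (1 − 1/4) × 8² / 24 = 0.75 × 64 / 24 = 2 dB.
Output = -29 − 2 = -31 dB.

-31 dB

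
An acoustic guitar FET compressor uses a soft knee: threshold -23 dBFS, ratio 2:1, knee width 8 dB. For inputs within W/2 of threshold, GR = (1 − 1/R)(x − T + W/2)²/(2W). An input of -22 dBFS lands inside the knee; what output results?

x − T + W/2 = -22 − (-23) + 4 = 5.
GR = (1 − 1/2) × 5² / 16 = 0.5 × 25 / 16 = 0.78125 dB.
Output = -22 − 0.78125 = -22.78125 dBFS.

-22.78125 dBFS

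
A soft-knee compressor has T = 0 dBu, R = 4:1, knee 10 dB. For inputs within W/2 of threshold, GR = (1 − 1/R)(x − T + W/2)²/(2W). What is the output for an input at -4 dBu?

x − T + W/2 = -4 − 0 + 5 = 1.
GR = (1 − 1/4) × 1² / 20 = 0.75 × 1 / 20 = 0.0375 dB.
Output = -4 − 0.0375 = -4.0375 dBu.

-4.0375 dBu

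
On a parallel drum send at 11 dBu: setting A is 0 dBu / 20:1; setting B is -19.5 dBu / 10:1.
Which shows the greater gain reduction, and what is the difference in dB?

B, by 17 dB

A: overshoot 11 dB → output overshoot 0.55 dB → GR 10.45 dB.
B: overshoot 30.5 dB → output overshoot 3.05 dB → GR 27.45 dB.
B reduces 17 dB more.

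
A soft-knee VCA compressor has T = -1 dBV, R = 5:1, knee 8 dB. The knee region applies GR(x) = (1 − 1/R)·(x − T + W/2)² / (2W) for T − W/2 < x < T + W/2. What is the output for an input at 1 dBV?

x − T + W/2 = 1 − (-1) + 4 = 6.
GR = (1 − 1/5) × 6² / 16 = 0.8 × 36 / 16 = 1.8 dB.
Output = 1 − 1.8 = -0.8 dBV.

-0.8 dBV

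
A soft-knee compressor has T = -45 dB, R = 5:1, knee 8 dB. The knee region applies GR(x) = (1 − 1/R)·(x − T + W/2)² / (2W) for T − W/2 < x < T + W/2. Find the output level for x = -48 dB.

-48.05 dB

x − T + W/2 = -48 − (-45) + 4 = 1.
GR = (1 − 1/5) × 1² / 16 = 0.8 × 1 / 16 = 0.05 dB.
Output = -48 − 0.05 = -48.05 dB.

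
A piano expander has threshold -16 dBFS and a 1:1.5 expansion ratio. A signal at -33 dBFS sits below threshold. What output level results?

Undershoot = (-16) − (-33) = 17 dB.
At 1:1.5, that expands to 25.5 dB under threshold.
Output = -16 − 25.5 = -41.5 dBFS.

-41.5 dBFS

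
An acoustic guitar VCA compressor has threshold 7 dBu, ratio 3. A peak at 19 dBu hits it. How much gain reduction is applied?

8 dB

Overshoot = 19 − 7 = 12 dB.
After 3:1 compression the overshoot becomes 12/3 = 4 dB.
So the signal is attenuated by 12 − 4 = 8 dB.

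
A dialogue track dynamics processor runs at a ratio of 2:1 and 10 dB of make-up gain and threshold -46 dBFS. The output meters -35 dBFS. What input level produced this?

Remove make-up: -35 − 10 = -45 dBFS.
The compressed level sits -45 − (-46) = 1 dB over threshold.
Input overshoot = R × output overshoot = 2 dB → input = -46 + 2 = -44 dBFS.

-44 dBFS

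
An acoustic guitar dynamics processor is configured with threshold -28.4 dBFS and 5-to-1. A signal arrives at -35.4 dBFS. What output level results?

-35.4 dBFS is 7 dB below the -28.4 dBFS threshold, so no gain reduction is applied.
Output = input = -35.4 dBFS.

-35.4 dBFS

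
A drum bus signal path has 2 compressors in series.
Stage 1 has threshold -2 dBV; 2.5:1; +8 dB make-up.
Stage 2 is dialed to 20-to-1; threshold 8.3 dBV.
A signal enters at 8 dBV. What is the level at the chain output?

Stage 1: 10 dB above -2 dBV, reduced 2.5:1 to 4 dB above → 2 dBV; +8 dB make-up → 10 dBV.
Stage 2: 1.7 dB above 8.3 dBV, reduced 20:1 to 0.085 dB above → 8.385 dBV.

8.385 dBV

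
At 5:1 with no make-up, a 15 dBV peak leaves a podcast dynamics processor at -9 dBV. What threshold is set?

-15 dBV

Gain reduction = 15 − (-9) = 24 dB; output overshoot = GR / (R − 1) = 24 / 4 = 6 dB.
Threshold = output − output overshoot = -9 − 6 = -15 dBV.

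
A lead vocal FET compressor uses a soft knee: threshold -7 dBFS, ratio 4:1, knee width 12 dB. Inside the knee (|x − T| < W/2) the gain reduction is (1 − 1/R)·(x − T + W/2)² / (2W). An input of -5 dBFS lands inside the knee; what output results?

-7 dBFS

x − T + W/2 = -5 − (-7) + 6 = 8.
GR = (1 − 1/4) × 8² / 24 = 0.75 × 64 / 24 = 2 dB.
Output = -5 − 2 = -7 dBFS.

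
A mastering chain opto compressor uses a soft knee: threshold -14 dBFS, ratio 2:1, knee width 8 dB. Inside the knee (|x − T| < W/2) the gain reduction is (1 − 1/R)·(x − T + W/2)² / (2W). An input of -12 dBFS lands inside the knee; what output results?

-13.125 dBFS

x − T + W/2 = -12 − (-14) + 4 = 6.
GR = (1 − 1/2) × 6² / 16 = 0.5 × 36 / 16 = 1.125 dB.
Output = -12 − 1.125 = -13.125 dBFS.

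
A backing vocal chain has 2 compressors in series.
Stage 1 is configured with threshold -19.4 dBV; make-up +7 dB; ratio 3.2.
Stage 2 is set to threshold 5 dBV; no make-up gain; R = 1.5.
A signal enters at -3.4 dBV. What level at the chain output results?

Stage 1: overshoot 16 dB → 16/3.2 = 5 dB → -14.4 dBV; +7 dB make-up → -7.4 dBV.
Stage 2: -7.4 dBV is at or below the 5 dBV threshold — no compression; output -7.4 dBV.

-7.4 dBV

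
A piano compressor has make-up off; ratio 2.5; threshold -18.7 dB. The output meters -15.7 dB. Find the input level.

That's 3 dB above the -18.7 dB threshold.
Input overshoot = R × output overshoot = 7.5 dB → input = -18.7 + 7.5 = -11.2 dB.

-11.2 dB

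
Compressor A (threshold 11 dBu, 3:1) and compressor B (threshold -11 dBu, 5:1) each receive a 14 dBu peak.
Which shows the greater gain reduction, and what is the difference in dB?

A: 3 dB over, compressed to 1 dB over, so 2 dB of GR.
B: 25 dB over, compressed to 5 dB over, so 20 dB of GR.
B reduces 18 dB more.

B, by 18 dB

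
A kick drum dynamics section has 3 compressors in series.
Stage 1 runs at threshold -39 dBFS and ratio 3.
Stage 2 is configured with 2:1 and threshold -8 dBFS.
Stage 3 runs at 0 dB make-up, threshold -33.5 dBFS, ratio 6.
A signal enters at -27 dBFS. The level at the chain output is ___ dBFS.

-35 dBFS

Stage 1: -27 dBFS is 12 dB over -39 dBFS; at 3:1 that becomes 4 dB over, giving -35 dBFS.
Stage 2: -35 dBFS ≤ -8 dBFS, so stage 2 doesn't engage; output -35 dBFS.
Stage 3: below threshold (-35 ≤ -33.5); passes unchanged; output -35 dBFS.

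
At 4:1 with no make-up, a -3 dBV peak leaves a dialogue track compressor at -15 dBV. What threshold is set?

-19 dBV

Gain reduction = -3 − (-15) = 12 dB; output overshoot = GR / (R − 1) = 12 / 3 = 4 dB.
Threshold = output − output overshoot = -15 − 4 = -19 dBV.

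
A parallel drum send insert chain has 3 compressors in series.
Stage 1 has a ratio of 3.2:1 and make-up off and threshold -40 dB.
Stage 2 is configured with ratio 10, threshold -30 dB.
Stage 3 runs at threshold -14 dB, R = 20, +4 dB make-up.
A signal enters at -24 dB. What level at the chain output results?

-31 dB

Stage 1: -24 dB is 16 dB over -40 dB; at 3.2:1 that becomes 5 dB over, giving -35 dB.
Stage 2: below threshold (-35 ≤ -30); passes unchanged; output -35 dB.
Stage 3: -35 dB ≤ -14 dB, so stage 3 doesn't engage; make-up brings it to -31 dB.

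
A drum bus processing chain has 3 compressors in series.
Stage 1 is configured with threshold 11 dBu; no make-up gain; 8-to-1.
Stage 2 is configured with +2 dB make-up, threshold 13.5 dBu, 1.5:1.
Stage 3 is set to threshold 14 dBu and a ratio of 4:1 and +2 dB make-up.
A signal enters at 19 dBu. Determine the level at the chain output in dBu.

16 dBu

Stage 1: 19 dBu is 8 dB over 11 dBu; at 8:1 that becomes 1 dB over, giving 12 dBu.
Stage 2: below threshold (12 ≤ 13.5); passes unchanged; make-up brings it to 14 dBu.
Stage 3: below threshold (14 ≤ 14); passes unchanged; make-up brings it to 16 dBu.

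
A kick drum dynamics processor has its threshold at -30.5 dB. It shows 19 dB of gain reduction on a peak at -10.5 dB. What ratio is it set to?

Input overshoot = -10.5 − (-30.5) = 20 dB.
Output overshoot = 20 − 19 = 1 dB.
Ratio = input overshoot / output overshoot = 20 / 1 = 20.

20:1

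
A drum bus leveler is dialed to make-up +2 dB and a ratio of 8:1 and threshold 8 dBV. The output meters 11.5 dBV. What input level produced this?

Remove make-up: 11.5 − 2 = 9.5 dBV.
That's 1.5 dB above the 8 dBV threshold.
Input overshoot = R × output overshoot = 12 dB → input = 8 + 12 = 20 dBV.

20 dBV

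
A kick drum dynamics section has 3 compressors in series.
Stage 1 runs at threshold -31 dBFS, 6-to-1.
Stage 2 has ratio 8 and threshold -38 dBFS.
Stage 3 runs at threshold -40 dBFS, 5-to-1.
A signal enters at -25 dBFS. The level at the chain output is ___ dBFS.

-39.4 dBFS

Stage 1: overshoot 6 dB → 6/6 = 1 dB → -30 dBFS.
Stage 2: overshoot 8 dB → 8/8 = 1 dB → -37 dBFS.
Stage 3: 3 dB above -40 dBFS, reduced 5:1 to 0.6 dB above → -39.4 dBFS.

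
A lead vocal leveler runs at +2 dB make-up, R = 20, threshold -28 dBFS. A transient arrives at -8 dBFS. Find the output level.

-8 dBFS sits 20 dB over threshold.
At 20:1 the overshoot is divided by 20, leaving 1 dB above threshold.
Output = -28 + 1 = -27 dBFS; make-up adds 2 dB, giving -25 dBFS.

-25 dBFS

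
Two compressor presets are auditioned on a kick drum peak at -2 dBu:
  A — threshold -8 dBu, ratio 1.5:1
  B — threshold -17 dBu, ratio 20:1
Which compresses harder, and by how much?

A: overshoot 6 dB → output overshoot 4 dB → GR 2 dB.
B: overshoot 15 dB → output overshoot 0.75 dB → GR 14.25 dB.
B reduces 12.25 dB more.

B, by 12.25 dB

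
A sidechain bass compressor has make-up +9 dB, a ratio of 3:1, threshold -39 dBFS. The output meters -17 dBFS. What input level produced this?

0 dBFS

Remove make-up: -17 − 9 = -26 dBFS.
The compressed level sits -26 − (-39) = 13 dB over threshold.
Undo the ratio: input overshoot = 13 × 3 = 39 dB, giving input = 0 dBFS.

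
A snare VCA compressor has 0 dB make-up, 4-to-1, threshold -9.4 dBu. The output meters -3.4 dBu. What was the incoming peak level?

14.6 dBu

Post-compression overshoot = -3.4 − (-9.4) = 6 dB.
Before 4:1 compression the overshoot was 6 × 4 = 24 dB, so input = -9.4 + 24 = 14.6 dBu.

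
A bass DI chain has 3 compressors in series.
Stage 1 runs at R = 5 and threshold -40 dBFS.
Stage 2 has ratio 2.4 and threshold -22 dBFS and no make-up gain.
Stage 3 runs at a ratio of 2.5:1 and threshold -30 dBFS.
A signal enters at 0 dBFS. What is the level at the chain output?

-32 dBFS

Stage 1: overshoot 40 dB → 40/5 = 8 dB → -32 dBFS.
Stage 2: -32 dBFS is at or below the -22 dBFS threshold — no compression; output -32 dBFS.
Stage 3: below threshold (-32 ≤ -30); passes unchanged; output -32 dBFS.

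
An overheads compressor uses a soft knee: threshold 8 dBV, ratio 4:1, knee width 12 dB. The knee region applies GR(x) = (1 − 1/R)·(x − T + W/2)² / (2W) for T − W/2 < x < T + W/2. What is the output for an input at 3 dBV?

x − T + W/2 = 3 − 8 + 6 = 1.
GR = (1 − 1/4) × 1² / 24 = 0.75 × 1 / 24 = 0.03125 dB.
Output = 3 − 0.03125 = 2.96875 dBV.

2.96875 dBV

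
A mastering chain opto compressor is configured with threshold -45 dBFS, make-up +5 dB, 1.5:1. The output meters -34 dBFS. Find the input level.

-36 dBFS

Remove make-up: -34 − 5 = -39 dBFS.
That's 6 dB above the -45 dBFS threshold.
Input overshoot = R × output overshoot = 9 dB → input = -45 + 9 = -36 dBFS.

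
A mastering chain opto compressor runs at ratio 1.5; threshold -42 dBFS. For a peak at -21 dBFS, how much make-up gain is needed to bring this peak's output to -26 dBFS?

The peak compresses to -42 + 21/1.5 = -28 dBFS.
To reach -26 dBFS requires -26 − (-28) = 2 dB of make-up.

2 dB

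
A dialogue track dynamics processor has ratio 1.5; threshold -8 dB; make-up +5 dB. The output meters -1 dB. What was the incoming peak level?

-5 dB

Remove make-up: -1 − 5 = -6 dB.
That's 2 dB above the -8 dB threshold.
Undo the ratio: input overshoot = 2 × 1.5 = 3 dB, giving input = -5 dB.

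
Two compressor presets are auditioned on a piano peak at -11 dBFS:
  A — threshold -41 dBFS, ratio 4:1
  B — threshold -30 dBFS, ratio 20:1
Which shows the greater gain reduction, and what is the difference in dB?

A: GR = 30 − 30/4 = 22.5 dB.
B: GR = 19 − 19/20 = 18.05 dB.
A applies 4.45 dB more gain reduction.

A, by 4.45 dB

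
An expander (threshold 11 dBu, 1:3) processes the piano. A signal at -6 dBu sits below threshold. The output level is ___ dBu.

-40 dBu

The input is 17 dB below the 11 dBu threshold.
A 1:3 expander multiplies undershoot by 3: 17 × 3 = 51 dB below threshold.
Output = 11 − 51 = -40 dBu.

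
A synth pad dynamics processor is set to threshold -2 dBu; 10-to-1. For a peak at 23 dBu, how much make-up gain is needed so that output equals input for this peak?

22.5 dB

Without make-up, output = threshold + overshoot/10 = -2 + 2.5 = 0.5 dBu.
Gap to target: 22.5 dB.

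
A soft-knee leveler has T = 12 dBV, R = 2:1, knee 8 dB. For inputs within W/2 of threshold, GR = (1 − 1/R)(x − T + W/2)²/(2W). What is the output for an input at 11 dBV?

x − T + W/2 = 11 − 12 + 4 = 3.
GR = (1 − 1/2) × 3² / 16 = 0.5 × 9 / 16 = 0.28125 dB.
Output = 11 − 0.28125 = 10.71875 dBV.

10.71875 dBV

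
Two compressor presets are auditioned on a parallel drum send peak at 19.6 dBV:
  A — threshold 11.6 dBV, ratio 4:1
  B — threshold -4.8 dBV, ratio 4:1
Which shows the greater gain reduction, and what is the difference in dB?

B, by 12.3 dB

A: overshoot 8 dB → output overshoot 2 dB → GR 6 dB.
B: overshoot 24.4 dB → output overshoot 6.1 dB → GR 18.3 dB.
B reduces 12.3 dB more.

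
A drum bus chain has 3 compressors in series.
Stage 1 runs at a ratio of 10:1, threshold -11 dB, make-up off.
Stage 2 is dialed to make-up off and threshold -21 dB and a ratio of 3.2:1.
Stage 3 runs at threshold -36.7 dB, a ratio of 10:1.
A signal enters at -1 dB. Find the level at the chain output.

Stage 1: 10 dB above -11 dB, reduced 10:1 to 1 dB above → -10 dB.
Stage 2: 11 dB above -21 dB, reduced 3.2:1 to 3.4375 dB above → -17.5625 dB.
Stage 3: 19.1375 dB above -36.7 dB, reduced 10:1 to 1.91375 dB above → -34.78625 dB.

-34.78625 dB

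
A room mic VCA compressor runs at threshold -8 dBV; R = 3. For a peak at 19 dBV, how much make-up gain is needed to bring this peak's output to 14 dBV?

The peak compresses to -8 + 27/3 = 1 dBV.
To reach 14 dBV requires 14 − 1 = 13 dB of make-up.

13 dB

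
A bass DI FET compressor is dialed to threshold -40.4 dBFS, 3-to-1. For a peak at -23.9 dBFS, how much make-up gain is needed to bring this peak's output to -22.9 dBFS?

12 dB

Overshoot 16.5 dB → 16.5/3 = 5.5 dB after compression, so the compressed level is -40.4 + 5.5 = -34.9 dBFS.
Make-up = target − compressed = -22.9 − (-34.9) = 12 dB.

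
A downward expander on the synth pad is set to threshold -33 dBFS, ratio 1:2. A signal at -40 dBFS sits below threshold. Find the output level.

-47 dBFS

Below threshold, a 1:2 expander applies gain = (2−1)×(T − x) of attenuation.
(2−1) × 7 = 7 dB, so output = -40 − 7 = -47 dBFS.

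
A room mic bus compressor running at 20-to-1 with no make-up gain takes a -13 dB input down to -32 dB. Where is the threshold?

Input is 20 dB above T (since output overshoot × R = input overshoot: (-32 − T)·20 = -13 − T gives T = -33 dB).
Check: -33 + (-13 − (-33))/20 = -33 + 1 = -32 dB. ✓

-33 dB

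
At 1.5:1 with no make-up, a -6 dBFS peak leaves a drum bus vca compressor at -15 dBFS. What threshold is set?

-33 dBFS

Input is 27 dB above T (since output overshoot × R = input overshoot: (-15 − T)·1.5 = -6 − T gives T = -33 dBFS).
Check: -33 + (-6 − (-33))/1.5 = -33 + 18 = -15 dBFS. ✓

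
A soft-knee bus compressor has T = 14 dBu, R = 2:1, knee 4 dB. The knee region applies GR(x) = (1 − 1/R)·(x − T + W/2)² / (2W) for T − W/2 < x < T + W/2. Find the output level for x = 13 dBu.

x − T + W/2 = 13 − 14 + 2 = 1.
GR = (1 − 1/2) × 1² / 8 = 0.5 × 1 / 8 = 0.0625 dB.
Output = 13 − 0.0625 = 12.9375 dBu.

12.9375 dBu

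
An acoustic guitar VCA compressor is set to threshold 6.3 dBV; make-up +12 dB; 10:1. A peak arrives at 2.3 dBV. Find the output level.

14.3 dBV

2.3 dBV is 4 dB below the 6.3 dBV threshold, so no gain reduction is applied.
Make-up gain adds 12 dB: 2.3 + 12 = 14.3 dBV.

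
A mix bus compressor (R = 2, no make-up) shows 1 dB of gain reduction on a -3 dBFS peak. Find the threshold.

-5 dBFS

Let T be the threshold. Output overshoot = (input overshoot)/R, so -4 − T = (-3 − T)/2.
2·(-4 − T) = -3 − T → 1·T = -8 − (-3) = -5.
T = -5/1 = -5 dBFS.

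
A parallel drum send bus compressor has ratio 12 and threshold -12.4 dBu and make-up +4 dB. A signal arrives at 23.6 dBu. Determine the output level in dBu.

-5.4 dBu

Overshoot: 23.6 − (-12.4) = 36 dB.
12:1 compression reduces that to 36/12 = 3 dB over.
So the level is -12.4 + 3 = -9.4 dBu; make-up adds 4 dB, giving -5.4 dBu.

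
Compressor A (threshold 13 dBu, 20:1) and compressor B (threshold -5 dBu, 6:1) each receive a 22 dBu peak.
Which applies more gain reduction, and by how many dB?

A: 9 dB over, compressed to 0.45 dB over, so 8.55 dB of GR.
B: 27 dB over, compressed to 4.5 dB over, so 22.5 dB of GR.
Difference: 13.95 dB in favour of B.

B, by 13.95 dB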